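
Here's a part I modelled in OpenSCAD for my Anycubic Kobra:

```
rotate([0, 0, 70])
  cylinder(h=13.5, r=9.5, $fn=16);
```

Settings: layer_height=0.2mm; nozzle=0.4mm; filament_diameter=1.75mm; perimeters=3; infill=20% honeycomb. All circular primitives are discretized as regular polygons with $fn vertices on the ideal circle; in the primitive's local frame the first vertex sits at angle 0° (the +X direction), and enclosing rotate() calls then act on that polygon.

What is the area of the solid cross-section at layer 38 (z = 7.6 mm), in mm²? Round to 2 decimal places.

At z = 7.6 mm: the r=9.5 cylinder contributes a regular 16-gon of circumradius 9.5 (area = (16/2)·9.500²·sin(360°/16) = 276.30 mm²); (whole slice rotated 70° about Z — lengths, areas and connectivity unchanged). Overall, the cross-section is a single solid region. Net area = 276.30 mm².

276.30 mm²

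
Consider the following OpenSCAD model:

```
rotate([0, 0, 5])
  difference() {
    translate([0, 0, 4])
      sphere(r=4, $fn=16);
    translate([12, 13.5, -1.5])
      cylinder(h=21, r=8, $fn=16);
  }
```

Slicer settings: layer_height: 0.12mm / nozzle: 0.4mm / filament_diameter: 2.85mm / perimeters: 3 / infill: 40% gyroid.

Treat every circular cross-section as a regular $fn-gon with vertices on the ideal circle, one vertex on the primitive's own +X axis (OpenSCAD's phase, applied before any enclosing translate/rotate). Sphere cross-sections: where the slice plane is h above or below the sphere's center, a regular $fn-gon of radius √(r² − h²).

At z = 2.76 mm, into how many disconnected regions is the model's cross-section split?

1

At z = 2.76 mm: the sphere: section is a regular 16-gon, circumradius = √(r²−h²) = √(4²−1.24²) = 3.803; the cylinder at (12, 13.5): section is a regular 16-gon, circumradius r=8; Taking the first minus the rest: starting from the r=4 sphere, the r=8 cylinder at (12, 13.5) misses the remaining region (no effect) — 1 connected region; (rotated 5° about Z; rotation is an isometry so areas/perimeters/island counts are preserved). The result has 1 disconnected region.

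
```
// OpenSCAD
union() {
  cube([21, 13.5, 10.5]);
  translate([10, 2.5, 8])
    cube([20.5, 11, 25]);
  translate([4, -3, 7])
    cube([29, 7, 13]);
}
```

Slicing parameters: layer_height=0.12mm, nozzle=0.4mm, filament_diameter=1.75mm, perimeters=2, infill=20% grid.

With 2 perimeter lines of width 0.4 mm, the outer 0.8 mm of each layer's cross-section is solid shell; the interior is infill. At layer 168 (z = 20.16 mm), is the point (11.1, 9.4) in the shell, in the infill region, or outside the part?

At z = 20.16 mm: the cube is absent (z outside [0, 10.5]); the 20.5×11 cube at (10, 2.5) contributes its full rectangle; the cube at (4, -3) is not intersected at this z (z outside [7, 20]); Merging all regions: only the 20.5×11 cube at (10, 2.5) is present, so the union is just that shape — 1 connected region. Overall, the cross-section is a single solid region. The nearest boundary edge runs (10.00, 13.50)→(10.00, 2.50); distance from the point to it = 1.10 mm. The point is inside the cross-section and 1.10 mm from the nearest boundary — more than the 0.8 mm shell width (2 × 0.4), so it's in the infill interior.

infill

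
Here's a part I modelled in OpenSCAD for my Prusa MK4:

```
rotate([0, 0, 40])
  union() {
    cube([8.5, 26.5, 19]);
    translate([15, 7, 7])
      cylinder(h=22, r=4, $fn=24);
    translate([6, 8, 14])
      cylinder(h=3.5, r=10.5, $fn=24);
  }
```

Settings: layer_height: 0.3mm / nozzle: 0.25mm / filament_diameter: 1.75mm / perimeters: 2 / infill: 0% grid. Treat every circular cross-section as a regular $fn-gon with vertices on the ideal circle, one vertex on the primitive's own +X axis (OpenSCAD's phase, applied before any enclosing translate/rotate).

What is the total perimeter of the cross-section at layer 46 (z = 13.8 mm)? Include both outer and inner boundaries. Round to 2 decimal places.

95.06 mm

At z = 13.8 mm: the cube (footprint 8.5×26.5) is included at this height (perimeter 70.00 mm); the r=4 cylinder at (15, 7) contributes a regular 24-gon of circumradius 4 (perimeter = 2·24·4.000·sin(180°/24) = 25.06 mm); the cylinder at (6, 8) is not intersected at this z (z outside [14, 17.5]); Taking the union: the 2 present regions are separate (no shared area or edge), so areas and boundary lengths simply add and each stays a separate island — boundary = 95.06 mm; (whole slice rotated 40° about Z — lengths, areas and connectivity unchanged). Overall, the cross-section has 2 separate islands. Total boundary length (outer) = 95.06 mm.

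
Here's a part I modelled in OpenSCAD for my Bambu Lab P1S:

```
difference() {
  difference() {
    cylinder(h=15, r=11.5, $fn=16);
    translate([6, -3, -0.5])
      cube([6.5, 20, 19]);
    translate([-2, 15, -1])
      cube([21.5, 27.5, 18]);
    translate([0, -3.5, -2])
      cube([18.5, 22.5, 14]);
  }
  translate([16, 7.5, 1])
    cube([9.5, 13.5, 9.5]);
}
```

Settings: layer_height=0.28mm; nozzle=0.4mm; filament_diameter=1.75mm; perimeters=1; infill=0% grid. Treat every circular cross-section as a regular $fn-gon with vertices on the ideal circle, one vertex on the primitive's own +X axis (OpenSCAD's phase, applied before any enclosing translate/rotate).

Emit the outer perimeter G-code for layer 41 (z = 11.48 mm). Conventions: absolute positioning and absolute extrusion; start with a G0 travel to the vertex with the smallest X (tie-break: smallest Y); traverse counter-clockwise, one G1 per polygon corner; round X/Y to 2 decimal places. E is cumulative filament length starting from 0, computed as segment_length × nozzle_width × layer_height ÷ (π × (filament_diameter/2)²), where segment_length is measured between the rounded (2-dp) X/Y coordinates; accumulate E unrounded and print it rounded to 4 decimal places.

G0 X-11.50 Y0.00 Z11.48
G1 X-10.62 Y-4.40 E0.2089
G1 X-8.13 Y-8.13 E0.4178
G1 X-4.40 Y-10.62 E0.6266
G1 X0.00 Y-11.50 E0.8355
G1 X4.40 Y-10.62 E1.0445
G1 X8.13 Y-8.13 E1.2533
G1 X10.62 Y-4.40 E1.4621
G1 X10.80 Y-3.50 E1.5049
G1 X0.00 Y-3.50 E2.0078
G1 X0.00 Y11.50 E2.7062
G1 X-4.40 Y10.62 E2.9152
G1 X-8.13 Y8.13 E3.1240
G1 X-10.62 Y4.40 E3.3328
G1 X-11.50 Y0.00 E3.5418

At z = 11.48 mm: the r=11.5 cylinder gives a regular 16-gon of circumradius 11.5 (constant along its height); the cube at (6, -3) is present — its section is the full 6.5×20 rectangle; the 21.5×27.5 cube at (-2, 15) contributes its full rectangle; the cube at (0, -3.5) (footprint 18.5×22.5) is included at this height; Subtracting the remaining from the first: starting from the r=11.5 cylinder, the 6.5×20 cube at (6, -3) partially overlaps it — only the 52.01 mm² overlap (of its 130.00 mm²) is removed, clipping the outline; the 21.5×27.5 cube at (-2, 15) misses the remaining region (no effect); the 18.5×22.5 cube at (0, -3.5) partially overlaps it — only the 88.25 mm² overlap (of its 416.25 mm²) is removed, clipping the outline — 1 connected region; the cube at (16, 7.5) is not intersected at this z (z outside [1, 10.5]); After the difference (first − rest): none of the subtracted shapes is present at this height, so the result so far is unchanged — 1 connected region. The outline is a single polygon with 14 vertices. Extrusion per mm of travel: 0.4 × 0.28 / (π × 0.875²) = 0.046564. Accumulating E over each segment gives final E = 3.5418.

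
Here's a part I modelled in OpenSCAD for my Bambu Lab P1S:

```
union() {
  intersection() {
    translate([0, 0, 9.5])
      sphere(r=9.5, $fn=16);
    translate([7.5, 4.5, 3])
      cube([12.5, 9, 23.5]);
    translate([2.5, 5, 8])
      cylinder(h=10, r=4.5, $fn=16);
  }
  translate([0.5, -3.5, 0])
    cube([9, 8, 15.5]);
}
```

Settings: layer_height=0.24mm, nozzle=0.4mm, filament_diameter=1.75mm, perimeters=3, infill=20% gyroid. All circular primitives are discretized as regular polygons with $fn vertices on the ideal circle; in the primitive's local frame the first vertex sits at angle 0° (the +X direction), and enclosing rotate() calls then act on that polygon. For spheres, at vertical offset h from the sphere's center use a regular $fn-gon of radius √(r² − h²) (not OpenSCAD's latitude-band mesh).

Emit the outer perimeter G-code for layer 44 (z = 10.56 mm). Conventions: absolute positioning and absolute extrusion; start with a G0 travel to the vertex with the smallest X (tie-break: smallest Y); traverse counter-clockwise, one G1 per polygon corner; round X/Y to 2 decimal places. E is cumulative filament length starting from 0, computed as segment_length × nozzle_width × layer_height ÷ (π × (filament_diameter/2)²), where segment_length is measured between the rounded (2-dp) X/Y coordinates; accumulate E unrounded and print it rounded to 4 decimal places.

G0 X0.50 Y-3.50 Z10.56
G1 X9.50 Y-3.50 E0.3592
G1 X9.50 Y4.50 E0.6785
G1 X0.50 Y4.50 E1.0377
G1 X0.50 Y-3.50 E1.3570

At z = 10.56 mm: the sphere: section is a regular 16-gon, circumradius = √(r²−h²) = √(9.5²−1.06²) = 9.441; the 12.5×9 cube at (7.5, 4.5) contributes its full rectangle; the r=4.5 cylinder at (2.5, 5) gives a regular 16-gon of circumradius 4.5 (constant along its height); Taking the intersection: the 12.5×9 cube at (7.5, 4.5) partially overlaps the r=9.5 sphere; clipping to the common part keeps 0.30 mm²; the r=4.5 cylinder at (2.5, 5) does not overlap the running intersection (empty) — nothing remains; the cube at (0.5, -3.5) (footprint 9×8) is included at this height; Combining (union): only the 9×8 cube at (0.5, -3.5) is present, so the union is just that shape — 1 connected region. The outline is a single polygon with 4 vertices. Extrusion per mm of travel: 0.4 × 0.24 / (π × 0.875²) = 0.039912. Accumulating E over each segment gives final E = 1.3570.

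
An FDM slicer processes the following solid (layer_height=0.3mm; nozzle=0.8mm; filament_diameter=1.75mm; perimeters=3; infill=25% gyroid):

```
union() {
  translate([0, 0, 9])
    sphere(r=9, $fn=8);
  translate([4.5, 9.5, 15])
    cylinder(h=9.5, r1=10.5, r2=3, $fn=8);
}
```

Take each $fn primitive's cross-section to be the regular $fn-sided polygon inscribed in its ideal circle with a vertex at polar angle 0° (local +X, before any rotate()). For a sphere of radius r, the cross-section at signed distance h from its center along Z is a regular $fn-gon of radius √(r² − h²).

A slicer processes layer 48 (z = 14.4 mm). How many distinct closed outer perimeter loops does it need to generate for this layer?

1

At z = 14.4 mm: the sphere: section is a regular 8-gon, circumradius = √(r²−h²) = √(9²−5.4²) = 7.200; the cone at (4.5, 9.5) does not reach this height (z outside [15, 24.5]); Combining (union): only the r=9 sphere is present, so the union is just that shape — 1 connected region. The result has 1 disconnected region.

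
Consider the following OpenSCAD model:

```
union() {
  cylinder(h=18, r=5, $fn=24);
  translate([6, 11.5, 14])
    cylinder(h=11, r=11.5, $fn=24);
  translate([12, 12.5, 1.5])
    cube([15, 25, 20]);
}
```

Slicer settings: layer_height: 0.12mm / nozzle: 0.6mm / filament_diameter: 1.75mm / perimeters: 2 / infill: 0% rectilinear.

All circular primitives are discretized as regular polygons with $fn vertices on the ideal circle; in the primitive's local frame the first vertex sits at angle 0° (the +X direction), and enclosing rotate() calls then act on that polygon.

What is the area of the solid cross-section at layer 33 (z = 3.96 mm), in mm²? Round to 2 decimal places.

452.65 mm²

At z = 3.96 mm: the r=5 cylinder contributes a regular 24-gon of circumradius 5 (area = (24/2)·5.000²·sin(360°/24) = 77.65 mm²); the cylinder at (6, 11.5) is absent (z outside [14, 25]); the cube at (12, 12.5) (footprint 15×25) is included at this height (area 375.00 mm²); Combining (union): the 2 present regions are separate (no shared area or edge), so areas and boundary lengths simply add and each stays a separate island — area = 452.65 mm². Overall, the cross-section has 2 separate islands. Net area = 452.65 mm².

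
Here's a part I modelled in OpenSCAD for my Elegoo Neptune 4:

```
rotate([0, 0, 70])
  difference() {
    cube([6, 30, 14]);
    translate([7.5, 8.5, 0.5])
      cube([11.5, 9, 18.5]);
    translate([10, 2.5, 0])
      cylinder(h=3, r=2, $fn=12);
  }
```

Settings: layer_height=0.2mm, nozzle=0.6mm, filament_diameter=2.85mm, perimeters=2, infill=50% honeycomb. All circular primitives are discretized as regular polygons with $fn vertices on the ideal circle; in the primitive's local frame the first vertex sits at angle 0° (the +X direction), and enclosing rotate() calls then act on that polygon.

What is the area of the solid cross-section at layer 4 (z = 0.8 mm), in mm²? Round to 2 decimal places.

180.00 mm²

At z = 0.8 mm: the cube is present — its section is the full 6×30 rectangle (area 180.00 mm²); the cube at (7.5, 8.5) is present — its section is the full 11.5×9 rectangle (area 103.50 mm²); the r=2 cylinder at (10, 2.5) contributes a regular 12-gon of circumradius 2 (area = (12/2)·2.000²·sin(360°/12) = 12.00 mm²); Subtracting the remaining from the first: starting from the 6×30 cube (180.00 mm²), the 11.5×9 cube at (7.5, 8.5) misses the remaining region (no effect); the r=2 cylinder at (10, 2.5) misses the remaining region (no effect) — area = 180.00 mm²; (whole slice rotated 70° about Z — lengths, areas and connectivity unchanged). Overall, the cross-section is a single solid region. Net area = 180.00 mm².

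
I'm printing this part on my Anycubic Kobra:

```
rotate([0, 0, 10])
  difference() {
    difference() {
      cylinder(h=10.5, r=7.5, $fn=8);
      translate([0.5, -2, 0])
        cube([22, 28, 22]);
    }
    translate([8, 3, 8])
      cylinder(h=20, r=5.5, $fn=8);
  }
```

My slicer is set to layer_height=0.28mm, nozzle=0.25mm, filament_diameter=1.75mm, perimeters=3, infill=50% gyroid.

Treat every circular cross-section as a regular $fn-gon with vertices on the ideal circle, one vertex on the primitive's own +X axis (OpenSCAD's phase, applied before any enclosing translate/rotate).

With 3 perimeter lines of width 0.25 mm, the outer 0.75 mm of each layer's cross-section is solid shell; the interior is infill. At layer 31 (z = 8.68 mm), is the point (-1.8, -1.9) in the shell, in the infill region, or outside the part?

infill

At z = 8.68 mm: the r=7.5 cylinder contributes a regular 8-gon of circumradius 7.5; the 22×28 cube at (0.5, -2) contributes its full rectangle; Subtracting the remaining from the first: starting from the r=7.5 cylinder, the 22×28 cube at (0.5, -2) partially overlaps it — only the 49.25 mm² overlap (of its 616.00 mm²) is removed, clipping the outline — 1 connected region; the r=5.5 cylinder at (8, 3) gives a regular 8-gon of circumradius 5.5 (constant along its height); Taking the first minus the rest: starting from the result so far, the r=5.5 cylinder at (8, 3) misses the remaining region (no effect) — 1 connected region; (rotated 10° about Z; rotation is an isometry so areas/perimeters/island counts are preserved). Overall, the cross-section is a single solid region. Undo the 10° rotation: the query point maps to (-2.103, -1.559) in the un-rotated model frame. The nearest boundary edge runs (0.50, 7.29)→(0.50, -2.00); distance from the point to it = 2.60 mm. The point is inside the cross-section and 2.60 mm from the nearest boundary — more than the 0.75 mm shell width (3 × 0.25), so it's in the infill interior.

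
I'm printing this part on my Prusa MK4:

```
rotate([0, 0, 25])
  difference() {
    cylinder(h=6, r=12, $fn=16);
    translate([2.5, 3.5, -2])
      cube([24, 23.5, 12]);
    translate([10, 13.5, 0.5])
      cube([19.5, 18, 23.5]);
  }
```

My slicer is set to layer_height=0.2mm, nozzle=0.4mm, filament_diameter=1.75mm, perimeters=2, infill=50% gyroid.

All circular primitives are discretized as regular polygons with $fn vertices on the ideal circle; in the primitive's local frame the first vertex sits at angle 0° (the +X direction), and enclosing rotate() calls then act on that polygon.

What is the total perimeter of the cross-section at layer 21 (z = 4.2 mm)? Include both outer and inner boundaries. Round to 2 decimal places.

At z = 4.2 mm: the cylinder: section is a regular 16-gon, circumradius r=12 (perimeter = 2·16·12.000·sin(180°/16) = 74.91 mm); the 24×23.5 cube at (2.5, 3.5) contributes its full rectangle (perimeter 95.00 mm); the cube at (10, 13.5) (footprint 19.5×18) is included at this height (perimeter 75.00 mm); Taking the first minus the rest: starting from the r=12 cylinder, the 24×23.5 cube at (2.5, 3.5) partially overlaps it — only the 48.80 mm² overlap (of its 564.00 mm²) is removed, clipping the outline; the 19.5×18 cube at (10, 13.5) misses the remaining region (no effect) — boundary = 79.11 mm; (rotated 25° about Z; rotation is an isometry so areas/perimeters/island counts are preserved). Overall, the cross-section is a single solid region. Total boundary length (outer) = 79.11 mm.

79.11 mm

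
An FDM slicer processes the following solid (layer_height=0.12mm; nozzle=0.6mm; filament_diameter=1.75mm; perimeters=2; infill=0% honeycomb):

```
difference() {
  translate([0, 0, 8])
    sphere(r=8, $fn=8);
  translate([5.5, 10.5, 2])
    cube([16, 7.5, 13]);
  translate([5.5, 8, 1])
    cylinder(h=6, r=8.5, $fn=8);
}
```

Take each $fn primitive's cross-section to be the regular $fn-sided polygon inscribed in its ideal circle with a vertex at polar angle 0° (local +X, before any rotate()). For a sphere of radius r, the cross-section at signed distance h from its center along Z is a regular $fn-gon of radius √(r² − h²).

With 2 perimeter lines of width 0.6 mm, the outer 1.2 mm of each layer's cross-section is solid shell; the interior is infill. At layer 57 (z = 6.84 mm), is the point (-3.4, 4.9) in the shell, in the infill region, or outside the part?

infill

At z = 6.84 mm: the sphere: section is a regular 8-gon, circumradius = √(r²−h²) = √(8²−1.16²) = 7.915; the cube at (5.5, 10.5) is present — its section is the full 16×7.5 rectangle; the r=8.5 cylinder at (5.5, 8) gives a regular 8-gon of circumradius 8.5 (constant along its height); Subtracting the remaining from the first: starting from the r=8 sphere, the 16×7.5 cube at (5.5, 10.5) misses the remaining region (no effect); the r=8.5 cylinder at (5.5, 8) partially overlaps it — only the 49.63 mm² overlap (of its 204.35 mm²) is removed, clipping the outline — 1 connected region. Overall, the cross-section is a single solid region. The nearest boundary edge runs (-5.60, 5.60)→(-2.53, 6.87); distance from the point to it = 1.48 mm. The point is inside the cross-section and 1.48 mm from the nearest boundary — more than the 1.2 mm shell width (2 × 0.6), so it's in the infill interior.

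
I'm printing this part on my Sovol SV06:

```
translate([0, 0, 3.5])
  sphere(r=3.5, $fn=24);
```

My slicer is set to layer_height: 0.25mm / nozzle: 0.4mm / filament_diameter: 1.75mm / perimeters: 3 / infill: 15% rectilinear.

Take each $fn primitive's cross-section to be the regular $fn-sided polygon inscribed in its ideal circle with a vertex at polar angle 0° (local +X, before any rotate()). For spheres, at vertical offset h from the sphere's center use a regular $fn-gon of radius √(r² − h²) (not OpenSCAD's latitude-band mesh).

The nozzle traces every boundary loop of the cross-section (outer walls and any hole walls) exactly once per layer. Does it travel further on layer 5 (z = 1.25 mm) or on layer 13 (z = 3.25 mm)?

Layer 5 (z = 1.25): the r=3.5 sphere contributes a regular 24-gon of circumradius √(3.5²−2.25²) = 2.681 (perimeter = 2·24·2.681·sin(180°/24) = 16.80 mm). So its perimeter = 16.80 mm. Layer 13 (z = 3.25): the r=3.5 sphere slices to a regular 24-gon of circumradius 3.491 (√(r²−h²) with h=0.25 from center) (perimeter = 2·24·3.491·sin(180°/24) = 21.87 mm). So its perimeter = 21.87 mm. Layer 13 is larger (21.87 vs 16.80 mm).

layer 13 (z = 3.25 mm)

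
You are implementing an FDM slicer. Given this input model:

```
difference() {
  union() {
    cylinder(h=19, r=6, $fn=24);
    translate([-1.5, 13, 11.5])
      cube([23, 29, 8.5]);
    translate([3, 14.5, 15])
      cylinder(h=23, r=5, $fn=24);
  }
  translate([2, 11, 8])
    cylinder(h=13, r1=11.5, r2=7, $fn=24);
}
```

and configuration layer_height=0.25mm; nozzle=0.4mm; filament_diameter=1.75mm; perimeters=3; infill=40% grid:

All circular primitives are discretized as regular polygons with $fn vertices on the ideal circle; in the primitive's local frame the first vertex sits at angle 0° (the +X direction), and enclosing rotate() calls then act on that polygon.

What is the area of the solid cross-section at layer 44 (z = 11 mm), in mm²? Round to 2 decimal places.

At z = 11 mm: the r=6 cylinder contributes a regular 24-gon of circumradius 6 (area = (24/2)·6.000²·sin(360°/24) = 111.81 mm²); the cube at (-1.5, 13) does not reach this height (z outside [11.5, 20]); the cylinder at (3, 14.5) does not reach this height (z outside [15, 38]); Merging all regions: only the r=6 cylinder is present, so the union is just that shape — area = 111.81 mm²; the cone at (2, 11): at t=0.231 of its height the radius interpolates to r₁+(r₂−r₁)t = 10.462, giving a regular 24-gon of that circumradius (area = (24/2)·10.462²·sin(360°/24) = 339.91 mm²); After the difference (first − rest): starting from the result so far (111.81 mm²), the cone at (2, 11) partially overlaps it — only the 40.30 mm² overlap (of its 339.91 mm²) is removed, clipping the outline — area = 71.51 mm². Overall, the cross-section is a single solid region. Net area = 71.51 mm².

71.51 mm²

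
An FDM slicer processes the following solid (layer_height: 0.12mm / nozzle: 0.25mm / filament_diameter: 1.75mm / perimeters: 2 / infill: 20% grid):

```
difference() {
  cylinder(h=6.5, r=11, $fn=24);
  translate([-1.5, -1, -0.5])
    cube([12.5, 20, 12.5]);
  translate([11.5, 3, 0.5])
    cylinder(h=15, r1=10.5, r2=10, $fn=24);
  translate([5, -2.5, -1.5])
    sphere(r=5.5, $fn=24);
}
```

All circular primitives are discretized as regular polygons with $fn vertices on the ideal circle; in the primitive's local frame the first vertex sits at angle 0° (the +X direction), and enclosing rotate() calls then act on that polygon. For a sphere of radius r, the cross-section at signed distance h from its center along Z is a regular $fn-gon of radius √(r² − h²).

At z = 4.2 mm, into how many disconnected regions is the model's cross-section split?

At z = 4.2 mm: the r=11 cylinder contributes a regular 24-gon of circumradius 11; the 12.5×20 cube at (-1.5, -1) contributes its full rectangle; the cone at (11.5, 3) contributes a regular 24-gon of circumradius 10.377 (interpolated between r1=10.5 and r2=10 at t=0.247); the sphere at (5, -2.5) is not intersected at this z (|z−center|=5.700 > r=5.5); Taking the first minus the rest: starting from the r=11 cylinder, the 12.5×20 cube at (-1.5, -1) partially overlaps it — only the 122.74 mm² overlap (of its 250.00 mm²) is removed, clipping the outline; the cone at (11.5, 3) partially overlaps it — only the 33.89 mm² overlap (of its 334.42 mm²) is removed, clipping the outline — 1 connected region. The result has 1 disconnected region.

1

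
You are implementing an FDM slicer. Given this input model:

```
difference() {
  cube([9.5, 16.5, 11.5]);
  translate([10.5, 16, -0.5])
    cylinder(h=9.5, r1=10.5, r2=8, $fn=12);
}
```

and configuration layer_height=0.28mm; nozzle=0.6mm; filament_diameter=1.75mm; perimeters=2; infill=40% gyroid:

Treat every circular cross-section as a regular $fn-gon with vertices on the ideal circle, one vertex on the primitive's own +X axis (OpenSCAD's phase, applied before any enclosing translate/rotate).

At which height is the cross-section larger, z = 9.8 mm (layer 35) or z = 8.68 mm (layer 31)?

Layer 35 (z = 9.8): the cube is present — its section is the full 9.5×16.5 rectangle (area 156.75 mm²); the cone at (10.5, 16) is not intersected at this z (z outside [-0.5, 9]); After the difference (first − rest): none of the subtracted shapes is present at this height, so the 9.5×16.5 cube is unchanged — area = 156.75 mm². So its area = 156.75 mm². Layer 31 (z = 8.68): the 9.5×16.5 cube contributes its full rectangle (area 156.75 mm²); the cone at (10.5, 16): at t=0.966 of its height the radius interpolates to r₁+(r₂−r₁)t = 8.084, giving a regular 12-gon of that circumradius (area = (12/2)·8.084²·sin(360°/12) = 196.06 mm²); Taking the first minus the rest: starting from the 9.5×16.5 cube (156.75 mm²), the cone at (10.5, 16) partially overlaps it — only the 44.57 mm² overlap (of its 196.06 mm²) is removed, clipping the outline — area = 112.18 mm². So its area = 112.18 mm². Layer 35 is larger (156.75 vs 112.18 mm²).

layer 35 (z = 9.8 mm)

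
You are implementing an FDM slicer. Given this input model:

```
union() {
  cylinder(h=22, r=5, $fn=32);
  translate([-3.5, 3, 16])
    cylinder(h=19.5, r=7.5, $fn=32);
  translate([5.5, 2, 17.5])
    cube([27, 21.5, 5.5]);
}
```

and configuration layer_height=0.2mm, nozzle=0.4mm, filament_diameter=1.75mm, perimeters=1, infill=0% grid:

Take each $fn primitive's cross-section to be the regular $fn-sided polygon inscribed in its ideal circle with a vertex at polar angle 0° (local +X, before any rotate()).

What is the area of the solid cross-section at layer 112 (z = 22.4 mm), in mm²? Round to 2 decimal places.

756.08 mm²

At z = 22.4 mm: the cylinder is absent (z outside [0, 22]); the r=7.5 cylinder at (-3.5, 3) gives a regular 32-gon of circumradius 7.5 (constant along its height) (area = (32/2)·7.500²·sin(360°/32) = 175.58 mm²); the cube at (5.5, 2) (footprint 27×21.5) is included at this height (area 580.50 mm²); Taking the union: the 2 present regions are separate (no shared area or edge), so areas and boundary lengths simply add and each stays a separate island — area = 756.08 mm². Overall, the cross-section has 2 separate islands. Net area = 756.08 mm².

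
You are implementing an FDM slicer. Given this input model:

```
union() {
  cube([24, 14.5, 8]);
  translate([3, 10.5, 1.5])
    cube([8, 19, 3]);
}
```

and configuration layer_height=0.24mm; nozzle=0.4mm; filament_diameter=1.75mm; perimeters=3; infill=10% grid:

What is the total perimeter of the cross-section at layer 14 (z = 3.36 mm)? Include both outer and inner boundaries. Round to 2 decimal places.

107.00 mm

At z = 3.36 mm: the cube is present — its section is the full 24×14.5 rectangle (perimeter 77.00 mm); the 8×19 cube at (3, 10.5) contributes its full rectangle (perimeter 54.00 mm); Combining (union): the regions partially overlap (shared area 32.00 mm²), so the edge portions inside another operand are dropped and the merged outline is re-measured after clipping — boundary = 107.00 mm. Overall, the cross-section is a single solid region. Total boundary length (outer) = 107.00 mm.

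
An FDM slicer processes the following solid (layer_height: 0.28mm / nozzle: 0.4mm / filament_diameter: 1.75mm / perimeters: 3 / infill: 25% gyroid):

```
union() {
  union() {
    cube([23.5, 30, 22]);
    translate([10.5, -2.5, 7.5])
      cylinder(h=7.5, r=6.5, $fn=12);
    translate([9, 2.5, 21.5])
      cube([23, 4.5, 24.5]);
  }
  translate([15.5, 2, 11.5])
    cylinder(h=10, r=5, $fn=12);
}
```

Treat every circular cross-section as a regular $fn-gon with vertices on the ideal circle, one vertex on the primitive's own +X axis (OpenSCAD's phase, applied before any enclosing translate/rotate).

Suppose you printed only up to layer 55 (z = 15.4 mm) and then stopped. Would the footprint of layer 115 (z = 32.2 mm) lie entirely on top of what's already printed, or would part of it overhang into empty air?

Compare the two slices. At z = 15.4: the cube (footprint 23.5×30) is included at this height (area 705.00 mm²); the cylinder at (10.5, -2.5) is absent (z outside [7.5, 15]); the cube at (9, 2.5) does not reach this height (z outside [21.5, 46]); Taking the union: only the 23.5×30 cube is present, so the union is just that shape — area = 705.00 mm²; the cylinder at (15.5, 2): section is a regular 12-gon, circumradius r=5 (area = (12/2)·5.000²·sin(360°/12) = 75.00 mm²); Merging all regions: the regions partially overlap — summed areas 780.00 mm² minus the doubly-counted overlap 56.43 mm² gives 723.57 mm² — area = 723.57 mm². At z = 32.2: the cube is absent (z outside [0, 22]); the cylinder at (10.5, -2.5) does not reach this height (z outside [7.5, 15]); the 23×4.5 cube at (9, 2.5) contributes its full rectangle (area 103.50 mm²); Merging all regions: only the 23×4.5 cube at (9, 2.5) is present, so the union is just that shape — area = 103.50 mm²; the cylinder at (15.5, 2) is absent (z outside [11.5, 21.5]); Combining (union): only that combined region is present, so the union is just that shape — area = 103.50 mm². Checking containment: at z = 32.2 the cross-section extends beyond the z = 15.4 cross-section by about 38.25 mm².

part overhangs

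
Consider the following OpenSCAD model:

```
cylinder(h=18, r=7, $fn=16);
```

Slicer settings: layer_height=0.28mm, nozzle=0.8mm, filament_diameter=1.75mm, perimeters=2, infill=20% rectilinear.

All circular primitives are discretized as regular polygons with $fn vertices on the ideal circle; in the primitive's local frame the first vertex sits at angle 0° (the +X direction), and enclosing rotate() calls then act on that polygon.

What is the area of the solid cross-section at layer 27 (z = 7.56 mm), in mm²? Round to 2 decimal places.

150.01 mm²

At z = 7.56 mm: the r=7 cylinder gives a regular 16-gon of circumradius 7 (constant along its height) (area = (16/2)·7.000²·sin(360°/16) = 150.01 mm²). Overall, the cross-section is a single solid region. Net area = 150.01 mm².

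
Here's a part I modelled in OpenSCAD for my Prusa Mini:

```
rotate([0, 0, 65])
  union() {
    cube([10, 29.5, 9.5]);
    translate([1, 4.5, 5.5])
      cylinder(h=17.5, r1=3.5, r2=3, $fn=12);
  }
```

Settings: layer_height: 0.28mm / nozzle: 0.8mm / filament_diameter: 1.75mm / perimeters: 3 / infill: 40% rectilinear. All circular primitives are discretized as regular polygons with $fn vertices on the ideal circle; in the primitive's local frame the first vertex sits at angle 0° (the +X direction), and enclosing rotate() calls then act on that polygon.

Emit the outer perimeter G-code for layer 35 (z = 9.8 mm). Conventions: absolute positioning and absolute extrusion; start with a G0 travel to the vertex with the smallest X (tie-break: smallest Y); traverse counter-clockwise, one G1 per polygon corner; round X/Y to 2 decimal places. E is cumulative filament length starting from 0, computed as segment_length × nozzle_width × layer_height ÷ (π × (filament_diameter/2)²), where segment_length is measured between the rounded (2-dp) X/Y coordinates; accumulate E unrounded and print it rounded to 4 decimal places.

At z = 9.8 mm: the cube does not reach this height (z outside [0, 9.5]); the cone at (1, 4.5) (r1=3.5→r2=3) has section circumradius 3.377 here — a regular 12-gon; Taking the union: only the cone at (1, 4.5) is present, so the union is just that shape — 1 connected region; (rotated 65° about Z; rotation is an isometry so areas/perimeters/island counts are preserved). The outline is a single polygon with 12 vertices. Extrusion per mm of travel: 0.8 × 0.28 / (π × 0.875²) = 0.093128. Accumulating E over each segment gives final E = 1.9535.

G0 X-7.02 Y2.51 Z9.80
G1 X-6.42 Y0.87 E0.1626
G1 X-5.08 Y-0.25 E0.3253
G1 X-3.36 Y-0.56 E0.4880
G1 X-1.72 Y0.04 E0.6507
G1 X-0.60 Y1.38 E0.8133
G1 X-0.29 Y3.10 E0.9761
G1 X-0.89 Y4.75 E1.1396
G1 X-2.23 Y5.87 E1.3022
G1 X-3.95 Y6.17 E1.4648
G1 X-5.59 Y5.57 E1.6274
G1 X-6.72 Y4.24 E1.7900
G1 X-7.02 Y2.51 E1.9535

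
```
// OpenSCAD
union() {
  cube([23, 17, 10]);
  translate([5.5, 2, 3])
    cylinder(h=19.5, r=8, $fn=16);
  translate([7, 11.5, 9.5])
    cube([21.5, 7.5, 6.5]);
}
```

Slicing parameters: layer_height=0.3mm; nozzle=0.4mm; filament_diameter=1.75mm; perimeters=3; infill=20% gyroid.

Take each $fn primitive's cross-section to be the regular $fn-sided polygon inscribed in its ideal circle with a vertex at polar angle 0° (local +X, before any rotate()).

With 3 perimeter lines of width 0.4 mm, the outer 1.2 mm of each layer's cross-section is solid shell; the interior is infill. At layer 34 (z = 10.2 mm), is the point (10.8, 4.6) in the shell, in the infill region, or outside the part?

At z = 10.2 mm: the cube does not reach this height (z outside [0, 10]); the r=8 cylinder at (5.5, 2) gives a regular 16-gon of circumradius 8 (constant along its height); the 21.5×7.5 cube at (7, 11.5) contributes its full rectangle; Taking the union: the 2 present regions are separate (no shared area or edge), so areas and boundary lengths simply add and each stays a separate island — 2 connected regions. Overall, the cross-section has 2 separate islands. The nearest boundary edge runs (11.16, 7.66)→(12.89, 5.06); distance from the point to it = 2.00 mm. (Shell/infill is judged within the island containing the point — the largest one.) The point is inside the cross-section and 2.00 mm from the nearest boundary — more than the 1.2 mm shell width (3 × 0.4), so it's in the infill interior.

infill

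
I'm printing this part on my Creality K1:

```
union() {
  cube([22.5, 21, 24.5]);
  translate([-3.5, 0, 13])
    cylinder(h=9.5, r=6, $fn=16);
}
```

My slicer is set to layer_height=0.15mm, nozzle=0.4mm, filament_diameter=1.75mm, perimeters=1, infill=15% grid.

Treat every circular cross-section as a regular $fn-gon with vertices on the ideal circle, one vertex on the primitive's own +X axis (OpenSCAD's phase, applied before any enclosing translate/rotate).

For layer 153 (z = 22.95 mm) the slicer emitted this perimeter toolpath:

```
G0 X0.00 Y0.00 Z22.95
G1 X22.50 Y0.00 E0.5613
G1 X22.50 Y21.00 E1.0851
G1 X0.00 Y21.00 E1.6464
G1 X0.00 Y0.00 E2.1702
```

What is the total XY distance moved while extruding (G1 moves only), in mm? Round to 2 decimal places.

Sum the Euclidean lengths of each G1 segment: total = 87.00 mm.

87.00 mm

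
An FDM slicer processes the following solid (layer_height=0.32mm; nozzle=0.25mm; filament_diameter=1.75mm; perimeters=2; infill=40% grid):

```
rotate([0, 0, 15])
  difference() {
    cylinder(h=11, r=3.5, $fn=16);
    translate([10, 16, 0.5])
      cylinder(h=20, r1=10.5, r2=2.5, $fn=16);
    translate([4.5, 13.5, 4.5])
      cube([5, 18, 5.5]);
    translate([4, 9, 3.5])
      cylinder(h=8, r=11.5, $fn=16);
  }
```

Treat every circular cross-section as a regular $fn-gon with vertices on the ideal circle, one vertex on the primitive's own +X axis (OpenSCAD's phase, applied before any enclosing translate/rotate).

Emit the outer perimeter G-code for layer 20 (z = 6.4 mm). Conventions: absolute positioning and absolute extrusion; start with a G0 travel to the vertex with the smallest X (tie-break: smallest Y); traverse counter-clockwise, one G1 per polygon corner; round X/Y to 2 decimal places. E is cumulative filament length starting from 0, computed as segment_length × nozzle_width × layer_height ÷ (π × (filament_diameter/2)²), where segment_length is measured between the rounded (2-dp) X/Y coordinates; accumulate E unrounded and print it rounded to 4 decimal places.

At z = 6.4 mm: the cylinder: section is a regular 16-gon, circumradius r=3.5; the cone at (10, 16) (r1=10.5→r2=2.5) has section circumradius 8.140 here — a regular 16-gon; the cube at (4.5, 13.5) is present — its section is the full 5×18 rectangle; the r=11.5 cylinder at (4, 9) gives a regular 16-gon of circumradius 11.5 (constant along its height); After the difference (first − rest): starting from the r=3.5 cylinder, the cone at (10, 16) misses the remaining region (no effect); the 5×18 cube at (4.5, 13.5) misses the remaining region (no effect); the r=11.5 cylinder at (4, 9) partially overlaps it — only the 27.69 mm² overlap (of its 404.88 mm²) is removed, clipping the outline — 1 connected region; (rotated 15° about Z; rotation is an isometry so areas/perimeters/island counts are preserved). The outline is a single polygon with 10 vertices. Extrusion per mm of travel: 0.25 × 0.32 / (π × 0.875²) = 0.033260. Accumulating E over each segment gives final E = 0.5197.

G0 X-3.41 Y-0.51 Z6.40
G1 X-3.38 Y-0.91 E0.0133
G1 X-2.78 Y-2.13 E0.0586
G1 X-1.75 Y-3.03 E0.1041
G1 X-0.46 Y-3.47 E0.1494
G1 X0.91 Y-3.38 E0.1951
G1 X2.13 Y-2.78 E0.2403
G1 X3.03 Y-1.75 E0.2858
G1 X3.13 Y-1.47 E0.2957
G1 X0.03 Y-1.67 E0.3990
G1 X-3.41 Y-0.51 E0.5197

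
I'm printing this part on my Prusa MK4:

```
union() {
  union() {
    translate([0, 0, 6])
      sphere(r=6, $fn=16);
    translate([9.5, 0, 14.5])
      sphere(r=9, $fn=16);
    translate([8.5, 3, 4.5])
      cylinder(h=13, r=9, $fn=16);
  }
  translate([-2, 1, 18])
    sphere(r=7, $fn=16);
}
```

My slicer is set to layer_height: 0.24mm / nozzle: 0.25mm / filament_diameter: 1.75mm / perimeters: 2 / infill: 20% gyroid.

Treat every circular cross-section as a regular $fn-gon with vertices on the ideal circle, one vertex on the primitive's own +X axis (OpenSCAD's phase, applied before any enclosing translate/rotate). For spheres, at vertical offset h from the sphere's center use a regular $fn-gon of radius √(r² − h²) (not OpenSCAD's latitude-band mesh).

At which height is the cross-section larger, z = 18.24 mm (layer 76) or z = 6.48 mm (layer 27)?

layer 76 (z = 18.24 mm)

Layer 76 (z = 18.24): the sphere does not reach this height (|z−center|=12.240 > r=6); the r=9 sphere at (9.5, 0) contributes a regular 16-gon of circumradius √(9²−3.74²) = 8.186 (area = (16/2)·8.186²·sin(360°/16) = 205.16 mm²); the cylinder at (8.5, 3) is not intersected at this z (z outside [4.5, 17.5]); Merging all regions: only the r=9 sphere at (9.5, 0) is present, so the union is just that shape — area = 205.16 mm²; the r=7 sphere at (-2, 1) slices to a regular 16-gon of circumradius 6.996 (√(r²−h²) with h=0.24 from center) (area = (16/2)·6.996²·sin(360°/16) = 149.84 mm²); Merging all regions: the regions partially overlap — summed areas 354.99 mm² minus the doubly-counted overlap 22.40 mm² gives 332.59 mm² — area = 332.59 mm². So its area = 332.59 mm². Layer 27 (z = 6.48): the sphere: section is a regular 16-gon, circumradius = √(r²−h²) = √(6²−0.48²) = 5.981 (area = (16/2)·5.981²·sin(360°/16) = 109.51 mm²); the r=9 sphere at (9.5, 0) slices to a regular 16-gon of circumradius 4.084 (√(r²−h²) with h=8.02 from center) (area = (16/2)·4.084²·sin(360°/16) = 51.06 mm²); the r=9 cylinder at (8.5, 3) gives a regular 16-gon of circumradius 9 (constant along its height) (area = (16/2)·9.000²·sin(360°/16) = 247.98 mm²); Combining (union): the regions partially overlap — summed areas 408.55 mm² minus the doubly-counted overlap 96.53 mm² gives 312.02 mm² — area = 312.02 mm²; the sphere at (-2, 1) does not reach this height (|z−center|=11.520 > r=7); Combining (union): only that combined region is present, so the union is just that shape — area = 312.02 mm². So its area = 312.02 mm². Layer 76 is larger (332.59 vs 312.02 mm²).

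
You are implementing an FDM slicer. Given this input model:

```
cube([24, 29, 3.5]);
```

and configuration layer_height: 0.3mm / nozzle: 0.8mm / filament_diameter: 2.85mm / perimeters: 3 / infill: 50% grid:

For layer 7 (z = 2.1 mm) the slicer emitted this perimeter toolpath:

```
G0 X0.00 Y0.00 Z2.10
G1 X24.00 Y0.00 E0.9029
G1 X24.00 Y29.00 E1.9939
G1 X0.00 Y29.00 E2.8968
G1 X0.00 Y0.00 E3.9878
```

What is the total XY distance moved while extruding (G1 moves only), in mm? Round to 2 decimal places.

Sum the Euclidean lengths of each G1 segment: total = 106.00 mm.

106.00 mm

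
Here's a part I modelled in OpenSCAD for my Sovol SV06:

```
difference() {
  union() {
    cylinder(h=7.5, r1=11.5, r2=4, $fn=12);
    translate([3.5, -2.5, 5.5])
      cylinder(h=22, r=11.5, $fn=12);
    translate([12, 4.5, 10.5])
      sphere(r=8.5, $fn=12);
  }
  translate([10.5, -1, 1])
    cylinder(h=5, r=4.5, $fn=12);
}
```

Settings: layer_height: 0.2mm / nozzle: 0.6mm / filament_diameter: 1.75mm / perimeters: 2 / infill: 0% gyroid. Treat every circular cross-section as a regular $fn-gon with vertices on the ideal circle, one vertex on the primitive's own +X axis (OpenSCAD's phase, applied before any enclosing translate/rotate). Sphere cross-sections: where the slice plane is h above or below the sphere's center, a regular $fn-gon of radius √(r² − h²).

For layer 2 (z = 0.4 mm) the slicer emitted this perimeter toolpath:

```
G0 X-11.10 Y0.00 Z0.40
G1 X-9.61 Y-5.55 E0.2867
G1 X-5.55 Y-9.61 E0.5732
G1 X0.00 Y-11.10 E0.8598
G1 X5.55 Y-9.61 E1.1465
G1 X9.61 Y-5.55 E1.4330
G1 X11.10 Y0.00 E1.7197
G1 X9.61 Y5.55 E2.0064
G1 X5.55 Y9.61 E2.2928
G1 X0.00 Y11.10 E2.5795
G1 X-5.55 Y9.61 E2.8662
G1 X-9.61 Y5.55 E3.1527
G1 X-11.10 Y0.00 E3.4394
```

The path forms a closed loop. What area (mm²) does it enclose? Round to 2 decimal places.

369.52 mm²

Apply the shoelace formula to the sequence of (X, Y) vertices; enclosed area = 369.52 mm².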